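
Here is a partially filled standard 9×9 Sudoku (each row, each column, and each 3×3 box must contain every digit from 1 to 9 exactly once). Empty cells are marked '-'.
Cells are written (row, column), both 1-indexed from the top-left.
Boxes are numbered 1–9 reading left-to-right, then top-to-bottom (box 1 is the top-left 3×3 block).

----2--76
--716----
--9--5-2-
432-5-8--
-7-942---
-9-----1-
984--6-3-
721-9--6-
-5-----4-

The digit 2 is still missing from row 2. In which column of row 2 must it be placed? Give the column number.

1

Consider where 2 can go in row 2.
(2,2) is out (column 2 already has a 2).
(2,6) is out (column 6 already has a 2).
(2,7) is out (box 3 already has a 2).
(2,8) is out (column 8 already has a 2).
(2,9) is out (box 3 already has a 2).
So the only cell in row 2 that can hold 2 is (2,1).
That is column 1.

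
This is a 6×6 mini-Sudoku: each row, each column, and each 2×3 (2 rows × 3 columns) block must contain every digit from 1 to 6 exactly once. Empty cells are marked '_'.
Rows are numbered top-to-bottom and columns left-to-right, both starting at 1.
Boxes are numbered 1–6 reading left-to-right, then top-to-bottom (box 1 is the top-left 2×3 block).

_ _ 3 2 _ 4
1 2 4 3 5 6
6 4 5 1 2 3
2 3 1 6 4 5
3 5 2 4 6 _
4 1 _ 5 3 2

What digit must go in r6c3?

6

Row 6 already contains {1, 2, 3, 4, 5}.
Column 3 already contains {1, 2, 3, 4, 5}.
Its 2×3 block (box 5) already contains {1, 2, 3, 4, 5}.
The only value from 1–6 not eliminated is 6, so r6c3 = 6.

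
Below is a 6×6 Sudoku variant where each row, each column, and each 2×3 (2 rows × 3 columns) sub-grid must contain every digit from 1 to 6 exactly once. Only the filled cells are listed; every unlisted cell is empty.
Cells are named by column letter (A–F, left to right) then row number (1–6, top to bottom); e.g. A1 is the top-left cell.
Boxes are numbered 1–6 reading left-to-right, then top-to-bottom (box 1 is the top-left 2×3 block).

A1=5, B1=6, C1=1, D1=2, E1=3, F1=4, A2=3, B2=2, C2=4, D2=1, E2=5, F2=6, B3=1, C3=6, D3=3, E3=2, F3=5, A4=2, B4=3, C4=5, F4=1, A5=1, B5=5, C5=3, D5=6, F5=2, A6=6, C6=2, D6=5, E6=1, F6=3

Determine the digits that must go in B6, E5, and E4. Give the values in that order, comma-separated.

4,4,6

For B6:
  Row 6 already contains {1, 2, 3, 5, 6}.
  Column B already contains {1, 2, 3, 5, 6}.
  Its 2×3 block (box 5) already contains {1, 2, 3, 5, 6}.
  The only value from 1–6 not eliminated is 4, so B6 = 4.
For E5:
  Row 5 already contains {1, 2, 3, 5, 6}.
  Column E already contains {1, 2, 3, 5}.
  Its 2×3 block (box 6) already contains {1, 2, 3, 5, 6}.
  The only value from 1–6 not eliminated is 4, so E5 = 4.
For E4:
  Consider where 6 can go in column E.
  E5 is out (row 5 already has a 6).
  So the only cell in column E that can hold 6 is E4.
  So E4 = 6.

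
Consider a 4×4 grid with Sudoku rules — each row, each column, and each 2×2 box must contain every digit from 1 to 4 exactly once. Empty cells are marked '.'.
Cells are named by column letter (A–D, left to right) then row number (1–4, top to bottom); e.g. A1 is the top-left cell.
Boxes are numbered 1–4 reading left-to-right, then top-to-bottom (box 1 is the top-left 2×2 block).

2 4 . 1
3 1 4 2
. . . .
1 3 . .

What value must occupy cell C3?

Cell C3 itself could take any of {1, 2, 3} by direct elimination.
Consider where 1 can go in column C.
C1 is out (row 1 already has a 1).
C4 is out (row 4 already has a 1).
So the only cell in column C that can hold 1 is C3.
Therefore C3 = 1.

1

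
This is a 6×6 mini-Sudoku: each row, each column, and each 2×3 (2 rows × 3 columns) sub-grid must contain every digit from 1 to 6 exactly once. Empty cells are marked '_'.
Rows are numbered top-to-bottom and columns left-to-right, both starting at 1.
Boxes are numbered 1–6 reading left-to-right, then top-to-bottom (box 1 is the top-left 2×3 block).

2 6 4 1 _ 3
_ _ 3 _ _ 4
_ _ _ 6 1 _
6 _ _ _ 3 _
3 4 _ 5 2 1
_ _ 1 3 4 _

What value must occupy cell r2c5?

6

Cell r2c5 itself could take any of {5, 6} by direct elimination.
Consider where 6 can go in column 5.
r1c5 is out (row 1 already has a 6).
So the only cell in column 5 that can hold 6 is r2c5.
Therefore r2c5 = 6.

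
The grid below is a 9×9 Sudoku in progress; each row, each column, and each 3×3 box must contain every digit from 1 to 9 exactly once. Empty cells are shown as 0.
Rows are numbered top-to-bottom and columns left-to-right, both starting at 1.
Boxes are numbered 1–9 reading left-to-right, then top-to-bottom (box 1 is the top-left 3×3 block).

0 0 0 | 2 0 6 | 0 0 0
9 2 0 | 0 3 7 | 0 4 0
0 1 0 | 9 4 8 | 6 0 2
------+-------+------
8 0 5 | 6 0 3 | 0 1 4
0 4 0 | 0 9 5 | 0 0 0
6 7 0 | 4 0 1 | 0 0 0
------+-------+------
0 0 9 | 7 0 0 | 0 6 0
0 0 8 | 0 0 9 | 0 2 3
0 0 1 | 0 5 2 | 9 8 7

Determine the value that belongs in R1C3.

Cell R1C3 itself could take any of {3, 4, 7} by direct elimination.
Consider where 4 can go in column 3.
R2C3 is out (row 2 already has a 4).
R3C3 is out (row 3 already has a 4).
R5C3 is out (row 5 already has a 4).
R6C3 is out (row 6 already has a 4).
So the only cell in column 3 that can hold 4 is R1C3.
Therefore R1C3 = 4.

4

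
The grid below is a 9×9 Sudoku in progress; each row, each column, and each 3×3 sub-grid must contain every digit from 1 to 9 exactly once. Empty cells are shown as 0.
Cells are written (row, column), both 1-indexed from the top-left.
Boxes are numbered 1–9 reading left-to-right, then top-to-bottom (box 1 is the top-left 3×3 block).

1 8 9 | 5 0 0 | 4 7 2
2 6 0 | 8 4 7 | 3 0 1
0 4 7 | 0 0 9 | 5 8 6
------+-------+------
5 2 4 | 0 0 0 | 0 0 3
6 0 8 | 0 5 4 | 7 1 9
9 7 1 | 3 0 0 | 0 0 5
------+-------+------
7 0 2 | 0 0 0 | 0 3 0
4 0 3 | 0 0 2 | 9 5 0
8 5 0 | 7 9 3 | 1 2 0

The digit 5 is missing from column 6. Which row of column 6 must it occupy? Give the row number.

Consider where 5 can go in column 6.
(1,6) is out (row 1 already has a 5).
(4,6) is out (row 4 already has a 5).
(6,6) is out (row 6 already has a 5).
So the only cell in column 6 that can hold 5 is (7,6).
That is row 7.

7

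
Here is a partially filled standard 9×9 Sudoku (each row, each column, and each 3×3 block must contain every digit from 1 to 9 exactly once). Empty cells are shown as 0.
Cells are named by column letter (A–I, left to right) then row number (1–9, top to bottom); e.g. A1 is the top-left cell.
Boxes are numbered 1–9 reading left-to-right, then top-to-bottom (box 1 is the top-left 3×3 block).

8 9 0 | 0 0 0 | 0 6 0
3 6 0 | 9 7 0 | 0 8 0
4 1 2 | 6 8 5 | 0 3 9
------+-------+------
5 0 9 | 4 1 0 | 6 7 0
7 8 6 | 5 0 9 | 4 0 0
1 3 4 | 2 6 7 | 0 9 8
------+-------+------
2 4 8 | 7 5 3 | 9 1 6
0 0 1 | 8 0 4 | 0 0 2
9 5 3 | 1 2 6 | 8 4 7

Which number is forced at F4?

8

Row 4 already contains {1, 4, 5, 6, 7, 9}.
Column F already contains {3, 4, 5, 6, 7, 9}.
Its 3×3 block (box 5) already contains {1, 2, 4, 5, 6, 7, 9}.
The only value from 1–9 not eliminated is 8, so F4 = 8.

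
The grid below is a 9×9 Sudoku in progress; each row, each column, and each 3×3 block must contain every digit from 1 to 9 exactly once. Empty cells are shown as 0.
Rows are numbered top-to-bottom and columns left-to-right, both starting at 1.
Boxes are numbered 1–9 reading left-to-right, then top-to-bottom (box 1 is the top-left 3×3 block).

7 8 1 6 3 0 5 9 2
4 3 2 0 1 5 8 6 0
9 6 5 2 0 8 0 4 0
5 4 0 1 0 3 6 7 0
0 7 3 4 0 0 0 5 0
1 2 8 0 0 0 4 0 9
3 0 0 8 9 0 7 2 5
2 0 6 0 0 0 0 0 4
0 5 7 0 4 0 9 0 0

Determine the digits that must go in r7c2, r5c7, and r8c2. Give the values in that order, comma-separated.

For r7c2:
  Row 7 already contains {2, 3, 5, 7, 8, 9}.
  Column 2 already contains {2, 3, 4, 5, 6, 7, 8}.
  Its 3×3 block (box 7) already contains {2, 3, 5, 6, 7}.
  The only value from 1–9 not eliminated is 1, so r7c2 = 1.
For r5c7:
  Consider where 2 can go in column 7.
  r3c7 is out (row 3 already has a 2).
  r8c7 is out (row 8 already has a 2).
  So the only cell in column 7 that can hold 2 is r5c7.
  So r5c7 = 2.
For r8c2:
  Consider where 9 can go in column 2.
  r7c2 is out (row 7 already has a 9).
  So the only cell in column 2 that can hold 9 is r8c2.
  So r8c2 = 9.

1,2,9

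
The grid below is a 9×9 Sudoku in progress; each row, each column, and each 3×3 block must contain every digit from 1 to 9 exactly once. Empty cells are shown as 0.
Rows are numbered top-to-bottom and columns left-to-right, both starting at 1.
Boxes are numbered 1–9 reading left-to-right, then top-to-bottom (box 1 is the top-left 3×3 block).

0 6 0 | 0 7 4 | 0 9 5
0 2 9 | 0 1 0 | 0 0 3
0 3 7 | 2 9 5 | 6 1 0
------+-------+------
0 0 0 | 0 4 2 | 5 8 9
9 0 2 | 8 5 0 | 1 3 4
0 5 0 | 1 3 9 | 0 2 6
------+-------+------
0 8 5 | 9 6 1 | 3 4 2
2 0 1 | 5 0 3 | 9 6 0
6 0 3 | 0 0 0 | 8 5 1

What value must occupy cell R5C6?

6

Cell R5C6 itself could take any of {6, 7} by direct elimination.
Consider where 6 can go in row 5.
R5C2 is out (column 2 already has a 6).
So the only cell in row 5 that can hold 6 is R5C6.
Therefore R5C6 = 6.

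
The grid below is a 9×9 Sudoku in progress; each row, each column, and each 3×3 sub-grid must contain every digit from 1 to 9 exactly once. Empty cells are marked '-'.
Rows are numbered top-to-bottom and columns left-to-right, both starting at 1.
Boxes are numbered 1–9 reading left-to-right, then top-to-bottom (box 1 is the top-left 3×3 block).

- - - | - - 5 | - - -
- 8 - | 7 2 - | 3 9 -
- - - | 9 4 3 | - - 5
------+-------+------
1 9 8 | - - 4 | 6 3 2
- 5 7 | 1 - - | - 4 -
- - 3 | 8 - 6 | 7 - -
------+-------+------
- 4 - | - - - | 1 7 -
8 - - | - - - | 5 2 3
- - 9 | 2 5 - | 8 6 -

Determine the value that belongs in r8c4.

4

Cell r8c4 itself could take any of {4, 6} by direct elimination.
Consider where 4 can go in box 8.
r7c4 is out (row 7 already has a 4). r7c5 is out (row 7 already has a 4). r7c6 is out (row 7 already has a 4). r8c5 is out (column 5 already has a 4). The remaining empty cells in box 8 are similarly blocked.
So the only cell in box 8 that can hold 4 is r8c4.
Therefore r8c4 = 4.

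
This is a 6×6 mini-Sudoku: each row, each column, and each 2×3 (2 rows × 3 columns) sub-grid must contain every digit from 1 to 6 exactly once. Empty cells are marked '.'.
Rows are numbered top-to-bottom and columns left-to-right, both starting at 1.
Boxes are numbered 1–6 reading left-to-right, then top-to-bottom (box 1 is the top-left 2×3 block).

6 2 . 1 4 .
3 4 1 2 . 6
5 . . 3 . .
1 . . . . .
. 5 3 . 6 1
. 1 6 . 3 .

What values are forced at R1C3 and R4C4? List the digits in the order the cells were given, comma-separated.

5,6

For R1C3:
  Row 1 already contains {1, 2, 4, 6}.
  Column 3 already contains {1, 3, 6}.
  Its 2×3 block (box 1) already contains {1, 2, 3, 4, 6}.
  The only value from 1–6 not eliminated is 5, so R1C3 = 5.
For R4C4:
  Consider where 6 can go in column 4.
  R5C4 is out (row 5 already has a 6).
  R6C4 is out (row 6 already has a 6).
  So the only cell in column 4 that can hold 6 is R4C4.
  So R4C4 = 6.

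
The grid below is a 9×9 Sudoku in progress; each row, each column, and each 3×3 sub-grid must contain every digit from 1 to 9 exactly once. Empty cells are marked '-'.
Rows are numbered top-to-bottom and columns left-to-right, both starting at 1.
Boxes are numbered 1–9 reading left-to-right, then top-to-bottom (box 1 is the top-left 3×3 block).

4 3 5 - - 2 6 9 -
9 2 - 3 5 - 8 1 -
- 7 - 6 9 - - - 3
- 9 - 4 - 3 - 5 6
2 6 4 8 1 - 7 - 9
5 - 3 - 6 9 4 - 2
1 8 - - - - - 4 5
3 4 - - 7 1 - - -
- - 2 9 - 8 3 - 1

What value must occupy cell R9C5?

4

Row 9 already contains {1, 2, 3, 8, 9}.
Column 5 already contains {1, 5, 6, 7, 9}.
Its 3×3 block (box 8) already contains {1, 7, 8, 9}.
The only value from 1–9 not eliminated is 4, so R9C5 = 4.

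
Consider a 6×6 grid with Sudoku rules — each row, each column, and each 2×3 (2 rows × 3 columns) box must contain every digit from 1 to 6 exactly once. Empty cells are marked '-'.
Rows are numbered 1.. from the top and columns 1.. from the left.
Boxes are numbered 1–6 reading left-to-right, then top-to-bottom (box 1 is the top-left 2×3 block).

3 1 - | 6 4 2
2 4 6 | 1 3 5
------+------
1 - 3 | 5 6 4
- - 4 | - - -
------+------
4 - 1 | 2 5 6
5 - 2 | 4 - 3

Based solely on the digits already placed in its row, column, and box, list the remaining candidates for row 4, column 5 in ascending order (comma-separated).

1,2

Row 4 already contains {4}.
Column 5 already contains {3, 4, 5, 6}.
Its 2×3 block (box 4) already contains {4, 5, 6}.
Removing those from 1–6 leaves {1, 2} as the candidates for row 4, column 5.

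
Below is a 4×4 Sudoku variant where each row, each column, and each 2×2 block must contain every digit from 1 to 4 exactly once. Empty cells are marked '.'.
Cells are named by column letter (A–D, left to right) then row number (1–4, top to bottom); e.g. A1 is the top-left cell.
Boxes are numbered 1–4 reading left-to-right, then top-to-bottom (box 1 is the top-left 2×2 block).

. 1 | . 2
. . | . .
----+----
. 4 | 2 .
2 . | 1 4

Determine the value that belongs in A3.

1

Cell A3 itself could take any of {1, 3} by direct elimination.
Consider where 1 can go in column A.
A1 is out (row 1 already has a 1).
A2 is out (box 1 already has a 1).
So the only cell in column A that can hold 1 is A3.
Therefore A3 = 1.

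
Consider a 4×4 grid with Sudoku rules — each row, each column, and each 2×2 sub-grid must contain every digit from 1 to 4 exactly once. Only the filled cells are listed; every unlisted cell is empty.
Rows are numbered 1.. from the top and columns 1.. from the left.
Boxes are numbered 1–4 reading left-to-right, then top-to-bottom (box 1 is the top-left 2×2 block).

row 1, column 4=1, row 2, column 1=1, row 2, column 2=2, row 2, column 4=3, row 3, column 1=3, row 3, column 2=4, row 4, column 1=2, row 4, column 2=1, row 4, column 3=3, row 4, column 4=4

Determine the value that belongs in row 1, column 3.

2

Cell row 1, column 3 itself could take any of {2, 4} by direct elimination.
Consider where 2 can go in box 2.
row 2, column 3 is out (row 2 already has a 2).
So the only cell in box 2 that can hold 2 is row 1, column 3.
Therefore row 1, column 3 = 2.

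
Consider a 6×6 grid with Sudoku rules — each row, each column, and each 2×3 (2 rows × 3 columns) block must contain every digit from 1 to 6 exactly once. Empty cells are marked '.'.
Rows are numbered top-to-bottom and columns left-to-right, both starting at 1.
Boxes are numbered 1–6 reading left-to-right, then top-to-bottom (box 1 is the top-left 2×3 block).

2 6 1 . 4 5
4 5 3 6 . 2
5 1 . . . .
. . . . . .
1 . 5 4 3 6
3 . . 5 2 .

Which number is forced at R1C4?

Row 1 already contains {1, 2, 4, 5, 6}.
Column 4 already contains {4, 5, 6}.
Its 2×3 block (box 2) already contains {2, 4, 5, 6}.
The only value from 1–6 not eliminated is 3, so R1C4 = 3.

3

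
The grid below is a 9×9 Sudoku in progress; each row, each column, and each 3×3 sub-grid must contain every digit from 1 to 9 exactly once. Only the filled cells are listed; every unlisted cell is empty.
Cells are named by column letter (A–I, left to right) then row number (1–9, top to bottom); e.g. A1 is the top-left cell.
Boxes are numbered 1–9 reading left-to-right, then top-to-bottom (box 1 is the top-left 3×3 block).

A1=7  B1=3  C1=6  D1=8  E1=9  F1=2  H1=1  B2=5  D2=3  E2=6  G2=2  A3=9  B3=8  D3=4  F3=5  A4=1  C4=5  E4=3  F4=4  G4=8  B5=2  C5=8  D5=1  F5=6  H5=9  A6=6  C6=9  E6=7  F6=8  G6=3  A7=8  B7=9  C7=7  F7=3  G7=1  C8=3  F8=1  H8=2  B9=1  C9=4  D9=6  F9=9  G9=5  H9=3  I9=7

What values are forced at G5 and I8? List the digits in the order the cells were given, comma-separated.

For G5:
  Consider where 7 can go in row 5.
  A5 is out (column A already has a 7).
  E5 is out (column E already has a 7).
  I5 is out (column I already has a 7).
  So the only cell in row 5 that can hold 7 is G5.
  So G5 = 7.
For I8:
  Consider where 8 can go in box 9.
  H7 is out (row 7 already has a 8).
  I7 is out (row 7 already has a 8).
  G8 is out (column G already has a 8).
  So the only cell in box 9 that can hold 8 is I8.
  So I8 = 8.

7,8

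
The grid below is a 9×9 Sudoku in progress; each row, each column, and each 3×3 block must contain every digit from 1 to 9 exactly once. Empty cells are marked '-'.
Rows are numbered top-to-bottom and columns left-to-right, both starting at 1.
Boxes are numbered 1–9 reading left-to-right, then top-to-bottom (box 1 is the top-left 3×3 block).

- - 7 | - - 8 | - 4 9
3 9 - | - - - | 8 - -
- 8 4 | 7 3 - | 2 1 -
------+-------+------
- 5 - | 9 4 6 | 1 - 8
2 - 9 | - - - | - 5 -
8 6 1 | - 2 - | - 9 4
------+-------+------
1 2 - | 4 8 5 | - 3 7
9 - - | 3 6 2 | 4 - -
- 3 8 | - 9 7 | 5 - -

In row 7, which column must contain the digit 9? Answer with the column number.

7

Consider where 9 can go in row 7.
r7c3 is out (column 3 already has a 9).
So the only cell in row 7 that can hold 9 is r7c7.
That is column 7.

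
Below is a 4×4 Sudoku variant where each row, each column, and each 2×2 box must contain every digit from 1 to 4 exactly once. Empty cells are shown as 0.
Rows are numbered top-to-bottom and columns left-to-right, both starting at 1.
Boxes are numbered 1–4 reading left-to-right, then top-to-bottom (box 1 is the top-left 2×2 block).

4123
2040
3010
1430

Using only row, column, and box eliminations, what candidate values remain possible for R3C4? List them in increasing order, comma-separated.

Row 3 already contains {1, 3}.
Column 4 already contains {3}.
Its 2×2 block (box 4) already contains {1, 3}.
Removing those from 1–4 leaves {2, 4} as the candidates for R3C4.

2,4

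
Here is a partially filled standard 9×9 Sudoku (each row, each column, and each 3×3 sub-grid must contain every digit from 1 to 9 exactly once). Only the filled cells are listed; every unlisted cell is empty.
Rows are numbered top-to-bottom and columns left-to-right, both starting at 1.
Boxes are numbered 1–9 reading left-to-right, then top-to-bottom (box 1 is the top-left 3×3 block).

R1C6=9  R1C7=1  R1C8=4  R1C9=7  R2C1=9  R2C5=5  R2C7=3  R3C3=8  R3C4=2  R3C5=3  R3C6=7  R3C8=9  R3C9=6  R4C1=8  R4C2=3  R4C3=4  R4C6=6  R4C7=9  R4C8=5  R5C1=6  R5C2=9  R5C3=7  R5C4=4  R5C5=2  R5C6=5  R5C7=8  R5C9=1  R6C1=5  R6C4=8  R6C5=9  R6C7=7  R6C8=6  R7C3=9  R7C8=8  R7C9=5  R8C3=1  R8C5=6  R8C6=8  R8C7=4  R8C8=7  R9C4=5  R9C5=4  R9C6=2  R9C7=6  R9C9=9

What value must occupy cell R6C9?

4

Cell R6C9 itself could take any of {2, 3, 4} by direct elimination.
Consider where 4 can go in box 6.
R4C9 is out (row 4 already has a 4).
R5C8 is out (row 5 already has a 4).
So the only cell in box 6 that can hold 4 is R6C9.
Therefore R6C9 = 4.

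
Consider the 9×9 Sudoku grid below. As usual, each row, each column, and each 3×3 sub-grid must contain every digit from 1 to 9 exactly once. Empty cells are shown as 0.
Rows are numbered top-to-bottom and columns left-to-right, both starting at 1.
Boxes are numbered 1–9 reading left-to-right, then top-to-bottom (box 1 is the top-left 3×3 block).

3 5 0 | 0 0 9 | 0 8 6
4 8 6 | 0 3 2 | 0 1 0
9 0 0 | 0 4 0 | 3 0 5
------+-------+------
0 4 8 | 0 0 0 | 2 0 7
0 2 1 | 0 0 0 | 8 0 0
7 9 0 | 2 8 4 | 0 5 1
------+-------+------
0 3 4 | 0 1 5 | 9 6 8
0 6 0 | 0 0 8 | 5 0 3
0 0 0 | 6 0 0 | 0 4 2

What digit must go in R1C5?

7

Row 1 already contains {3, 5, 6, 8, 9}.
Column 5 already contains {1, 3, 4, 8}.
Its 3×3 block (box 2) already contains {2, 3, 4, 9}.
The only value from 1–9 not eliminated is 7, so R1C5 = 7.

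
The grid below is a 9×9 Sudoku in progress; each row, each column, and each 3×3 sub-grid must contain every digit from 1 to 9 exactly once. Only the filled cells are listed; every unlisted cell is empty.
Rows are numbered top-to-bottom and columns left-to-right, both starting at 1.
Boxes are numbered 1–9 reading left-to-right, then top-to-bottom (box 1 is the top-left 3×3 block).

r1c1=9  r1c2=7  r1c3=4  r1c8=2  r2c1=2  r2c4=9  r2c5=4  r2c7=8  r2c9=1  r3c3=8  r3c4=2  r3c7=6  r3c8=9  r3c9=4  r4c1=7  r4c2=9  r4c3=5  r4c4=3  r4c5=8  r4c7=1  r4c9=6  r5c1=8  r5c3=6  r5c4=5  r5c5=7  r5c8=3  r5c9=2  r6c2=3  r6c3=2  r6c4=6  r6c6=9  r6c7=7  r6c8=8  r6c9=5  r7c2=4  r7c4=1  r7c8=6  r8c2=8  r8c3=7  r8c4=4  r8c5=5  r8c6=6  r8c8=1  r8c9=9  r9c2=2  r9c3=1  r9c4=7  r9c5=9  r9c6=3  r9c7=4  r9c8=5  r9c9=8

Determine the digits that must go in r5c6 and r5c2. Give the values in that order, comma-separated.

4,1

For r5c6:
  Consider where 4 can go in row 5.
  r5c2 is out (column 2 already has a 4).
  r5c7 is out (column 7 already has a 4).
  So the only cell in row 5 that can hold 4 is r5c6.
  So r5c6 = 4.
For r5c2:
  Row 5 already contains {2, 3, 5, 6, 7, 8}.
  Column 2 already contains {2, 3, 4, 7, 8, 9}.
  Its 3×3 block (box 4) already contains {2, 3, 5, 6, 7, 8, 9}.
  The only value from 1–9 not eliminated is 1, so r5c2 = 1.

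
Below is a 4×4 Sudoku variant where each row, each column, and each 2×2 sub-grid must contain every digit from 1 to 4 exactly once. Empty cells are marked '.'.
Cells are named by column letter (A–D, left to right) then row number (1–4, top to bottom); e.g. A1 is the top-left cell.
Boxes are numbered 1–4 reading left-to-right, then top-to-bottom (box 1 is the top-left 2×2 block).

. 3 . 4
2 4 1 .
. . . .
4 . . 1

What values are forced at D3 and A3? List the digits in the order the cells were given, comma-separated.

2,3

For D3:
  Consider where 2 can go in column D.
  D2 is out (row 2 already has a 2).
  So the only cell in column D that can hold 2 is D3.
  So D3 = 2.
For A3:
  Consider where 3 can go in box 3.
  B3 is out (column B already has a 3).
  B4 is out (column B already has a 3).
  So the only cell in box 3 that can hold 3 is A3.
  So A3 = 3.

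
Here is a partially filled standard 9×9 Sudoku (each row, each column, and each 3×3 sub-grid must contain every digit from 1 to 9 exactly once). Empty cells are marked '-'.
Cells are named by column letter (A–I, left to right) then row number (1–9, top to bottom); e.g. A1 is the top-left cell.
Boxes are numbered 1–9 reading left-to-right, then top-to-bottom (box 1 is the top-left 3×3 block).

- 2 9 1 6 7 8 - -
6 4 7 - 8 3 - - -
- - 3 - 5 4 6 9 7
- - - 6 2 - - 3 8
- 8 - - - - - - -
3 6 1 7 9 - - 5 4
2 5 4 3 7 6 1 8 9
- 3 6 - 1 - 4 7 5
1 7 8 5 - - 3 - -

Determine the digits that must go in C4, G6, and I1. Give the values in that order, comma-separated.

5,2,3

For C4:
  Row 4 already contains {2, 3, 6, 8}.
  Column C already contains {1, 3, 4, 6, 7, 8, 9}.
  Its 3×3 block (box 4) already contains {1, 3, 6, 8}.
  The only value from 1–9 not eliminated is 5, so C4 = 5.
For G6:
  Row 6 already contains {1, 3, 4, 5, 6, 7, 9}.
  Column G already contains {1, 3, 4, 6, 8}.
  Its 3×3 block (box 6) already contains {3, 4, 5, 8}.
  The only value from 1–9 not eliminated is 2, so G6 = 2.
For I1:
  Row 1 already contains {1, 2, 6, 7, 8, 9}.
  Column I already contains {4, 5, 7, 8, 9}.
  Its 3×3 block (box 3) already contains {6, 7, 8, 9}.
  The only value from 1–9 not eliminated is 3, so I1 = 3.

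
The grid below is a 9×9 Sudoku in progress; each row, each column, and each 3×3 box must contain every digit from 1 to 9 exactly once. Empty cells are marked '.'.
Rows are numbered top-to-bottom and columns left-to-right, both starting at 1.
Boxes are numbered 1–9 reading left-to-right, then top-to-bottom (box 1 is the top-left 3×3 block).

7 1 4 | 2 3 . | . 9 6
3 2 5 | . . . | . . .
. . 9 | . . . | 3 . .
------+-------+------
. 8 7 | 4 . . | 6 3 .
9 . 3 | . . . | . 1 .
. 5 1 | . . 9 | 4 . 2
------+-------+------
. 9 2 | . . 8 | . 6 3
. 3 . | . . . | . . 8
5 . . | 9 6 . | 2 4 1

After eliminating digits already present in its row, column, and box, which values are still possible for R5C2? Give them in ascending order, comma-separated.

4,6

Row 5 already contains {1, 3, 9}.
Column 2 already contains {1, 2, 3, 5, 8, 9}.
Its 3×3 block (box 4) already contains {1, 3, 5, 7, 8, 9}.
Removing those from 1–9 leaves {4, 6} as the candidates for R5C2.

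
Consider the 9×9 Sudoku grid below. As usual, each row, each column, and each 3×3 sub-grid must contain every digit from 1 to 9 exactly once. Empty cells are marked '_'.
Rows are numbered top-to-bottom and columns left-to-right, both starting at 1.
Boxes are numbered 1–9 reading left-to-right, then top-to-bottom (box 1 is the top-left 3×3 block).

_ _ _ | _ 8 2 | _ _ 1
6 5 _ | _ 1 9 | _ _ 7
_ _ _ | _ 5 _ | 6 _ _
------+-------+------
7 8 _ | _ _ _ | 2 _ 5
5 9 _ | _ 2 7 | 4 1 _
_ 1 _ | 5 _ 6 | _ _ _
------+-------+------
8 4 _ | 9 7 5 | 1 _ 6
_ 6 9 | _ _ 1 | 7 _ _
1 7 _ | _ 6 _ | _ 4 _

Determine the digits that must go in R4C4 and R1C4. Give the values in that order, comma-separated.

For R4C4:
  Consider where 1 can go in box 5.
  R4C5 is out (column 5 already has a 1).
  R4C6 is out (column 6 already has a 1).
  R5C4 is out (row 5 already has a 1).
  R6C5 is out (row 6 already has a 1).
  So the only cell in box 5 that can hold 1 is R4C4.
  So R4C4 = 1.
For R1C4:
  Consider where 6 can go in box 2.
  R2C4 is out (row 2 already has a 6).
  R3C4 is out (row 3 already has a 6).
  R3C6 is out (row 3 already has a 6).
  So the only cell in box 2 that can hold 6 is R1C4.
  So R1C4 = 6.

1,6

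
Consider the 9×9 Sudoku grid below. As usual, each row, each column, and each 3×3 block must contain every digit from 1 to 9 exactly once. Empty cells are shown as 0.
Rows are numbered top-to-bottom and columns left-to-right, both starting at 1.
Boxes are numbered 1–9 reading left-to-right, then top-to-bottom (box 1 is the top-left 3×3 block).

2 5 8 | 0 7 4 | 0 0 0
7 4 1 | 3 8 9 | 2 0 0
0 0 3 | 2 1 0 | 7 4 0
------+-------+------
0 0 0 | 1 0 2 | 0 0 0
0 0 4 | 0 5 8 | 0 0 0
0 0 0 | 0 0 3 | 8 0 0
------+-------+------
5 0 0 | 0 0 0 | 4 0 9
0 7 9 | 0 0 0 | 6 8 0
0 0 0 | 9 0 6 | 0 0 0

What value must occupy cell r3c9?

Cell r3c9 itself could take any of {5, 6, 8} by direct elimination.
Consider where 8 can go in box 3.
r1c7 is out (row 1 already has a 8).
r1c8 is out (row 1 already has a 8).
r1c9 is out (row 1 already has a 8).
r2c8 is out (row 2 already has a 8).
r2c9 is out (row 2 already has a 8).
So the only cell in box 3 that can hold 8 is r3c9.
Therefore r3c9 = 8.

8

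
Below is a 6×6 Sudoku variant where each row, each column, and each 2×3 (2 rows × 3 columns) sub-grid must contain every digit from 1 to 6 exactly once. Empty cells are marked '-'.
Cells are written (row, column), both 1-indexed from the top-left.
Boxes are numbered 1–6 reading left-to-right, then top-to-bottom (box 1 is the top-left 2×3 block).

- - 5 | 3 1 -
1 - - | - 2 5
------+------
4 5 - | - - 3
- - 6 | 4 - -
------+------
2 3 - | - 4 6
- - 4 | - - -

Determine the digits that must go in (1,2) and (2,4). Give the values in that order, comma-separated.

2,6

For (1,2):
  Consider where 2 can go in row 1.
  (1,1) is out (column 1 already has a 2).
  (1,6) is out (box 2 already has a 2).
  So the only cell in row 1 that can hold 2 is (1,2).
  So (1,2) = 2.
For (2,4):
  Row 2 already contains {1, 2, 5}.
  Column 4 already contains {3, 4}.
  Its 2×3 block (box 2) already contains {1, 2, 3, 5}.
  The only value from 1–6 not eliminated is 6, so (2,4) = 6.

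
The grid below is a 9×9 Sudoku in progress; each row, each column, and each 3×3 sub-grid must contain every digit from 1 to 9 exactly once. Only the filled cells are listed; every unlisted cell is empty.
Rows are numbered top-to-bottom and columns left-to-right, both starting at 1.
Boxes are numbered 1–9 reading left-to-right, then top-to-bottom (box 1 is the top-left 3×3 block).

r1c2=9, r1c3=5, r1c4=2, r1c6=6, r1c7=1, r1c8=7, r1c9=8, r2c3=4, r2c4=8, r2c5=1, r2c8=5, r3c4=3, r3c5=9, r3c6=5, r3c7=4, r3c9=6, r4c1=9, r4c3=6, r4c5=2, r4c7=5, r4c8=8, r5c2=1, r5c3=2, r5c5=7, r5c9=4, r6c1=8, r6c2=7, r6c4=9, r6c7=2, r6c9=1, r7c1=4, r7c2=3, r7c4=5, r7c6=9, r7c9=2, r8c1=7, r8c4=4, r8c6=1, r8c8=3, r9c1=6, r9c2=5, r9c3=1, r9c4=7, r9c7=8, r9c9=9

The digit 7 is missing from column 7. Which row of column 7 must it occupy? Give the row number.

7

Consider where 7 can go in column 7.
r2c7 is out (box 3 already has a 7).
r5c7 is out (row 5 already has a 7).
r8c7 is out (row 8 already has a 7).
So the only cell in column 7 that can hold 7 is r7c7.
That is row 7.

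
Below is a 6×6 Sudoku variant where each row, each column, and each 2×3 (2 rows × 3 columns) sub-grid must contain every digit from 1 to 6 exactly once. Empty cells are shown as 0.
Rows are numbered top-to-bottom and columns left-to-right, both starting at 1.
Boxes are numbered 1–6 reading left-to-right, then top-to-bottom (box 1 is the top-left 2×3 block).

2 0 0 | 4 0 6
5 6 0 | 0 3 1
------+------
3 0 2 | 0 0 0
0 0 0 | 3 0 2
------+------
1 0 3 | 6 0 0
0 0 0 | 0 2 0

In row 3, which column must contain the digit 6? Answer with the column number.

5

Consider where 6 can go in row 3.
r3c2 is out (column 2 already has a 6).
r3c4 is out (column 4 already has a 6).
r3c6 is out (column 6 already has a 6).
So the only cell in row 3 that can hold 6 is r3c5.
That is column 5.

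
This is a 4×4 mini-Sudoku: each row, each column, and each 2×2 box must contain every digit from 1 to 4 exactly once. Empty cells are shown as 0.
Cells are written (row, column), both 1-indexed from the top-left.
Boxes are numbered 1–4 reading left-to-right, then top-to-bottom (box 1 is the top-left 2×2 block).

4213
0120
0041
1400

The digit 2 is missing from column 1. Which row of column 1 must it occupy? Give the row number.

3

Consider where 2 can go in column 1.
(2,1) is out (row 2 already has a 2).
So the only cell in column 1 that can hold 2 is (3,1).
That is row 3.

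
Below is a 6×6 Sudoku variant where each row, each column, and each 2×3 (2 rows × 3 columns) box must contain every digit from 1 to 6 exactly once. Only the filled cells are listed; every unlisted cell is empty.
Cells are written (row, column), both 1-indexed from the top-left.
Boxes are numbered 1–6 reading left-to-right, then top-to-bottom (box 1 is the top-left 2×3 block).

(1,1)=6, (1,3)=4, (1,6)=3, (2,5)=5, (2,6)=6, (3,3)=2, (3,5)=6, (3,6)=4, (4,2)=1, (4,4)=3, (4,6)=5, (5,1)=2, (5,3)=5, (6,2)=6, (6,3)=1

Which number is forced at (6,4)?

5

Cell (6,4) itself could take any of {2, 4, 5} by direct elimination.
Consider where 5 can go in column 4.
(1,4) is out (box 2 already has a 5).
(2,4) is out (row 2 already has a 5).
(3,4) is out (box 4 already has a 5).
(5,4) is out (row 5 already has a 5).
So the only cell in column 4 that can hold 5 is (6,4).
Therefore (6,4) = 5.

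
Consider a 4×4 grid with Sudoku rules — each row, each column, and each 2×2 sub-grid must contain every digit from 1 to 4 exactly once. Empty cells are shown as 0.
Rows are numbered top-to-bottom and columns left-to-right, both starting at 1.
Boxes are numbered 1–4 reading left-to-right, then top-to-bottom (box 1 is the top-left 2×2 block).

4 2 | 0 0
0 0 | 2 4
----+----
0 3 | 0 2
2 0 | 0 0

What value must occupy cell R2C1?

3

Cell R2C1 itself could take any of {1, 3} by direct elimination.
Consider where 3 can go in box 1.
R2C2 is out (column 2 already has a 3).
So the only cell in box 1 that can hold 3 is R2C1.
Therefore R2C1 = 3.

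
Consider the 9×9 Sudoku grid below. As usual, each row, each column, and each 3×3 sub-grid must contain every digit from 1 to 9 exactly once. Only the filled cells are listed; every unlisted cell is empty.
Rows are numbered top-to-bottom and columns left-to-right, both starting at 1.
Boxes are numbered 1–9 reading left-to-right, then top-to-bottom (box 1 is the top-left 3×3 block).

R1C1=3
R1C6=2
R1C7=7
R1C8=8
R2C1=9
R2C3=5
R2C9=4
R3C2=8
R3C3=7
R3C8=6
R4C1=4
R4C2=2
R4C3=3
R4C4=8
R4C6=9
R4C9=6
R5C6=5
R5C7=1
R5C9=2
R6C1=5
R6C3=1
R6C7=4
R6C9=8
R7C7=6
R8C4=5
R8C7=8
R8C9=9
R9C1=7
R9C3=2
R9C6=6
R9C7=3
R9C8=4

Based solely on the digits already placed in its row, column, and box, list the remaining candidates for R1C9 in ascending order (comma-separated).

1,5

Row 1 already contains {2, 3, 7, 8}.
Column 9 already contains {2, 4, 6, 8, 9}.
Its 3×3 block (box 3) already contains {4, 6, 7, 8}.
Removing those from 1–9 leaves {1, 5} as the candidates for R1C9.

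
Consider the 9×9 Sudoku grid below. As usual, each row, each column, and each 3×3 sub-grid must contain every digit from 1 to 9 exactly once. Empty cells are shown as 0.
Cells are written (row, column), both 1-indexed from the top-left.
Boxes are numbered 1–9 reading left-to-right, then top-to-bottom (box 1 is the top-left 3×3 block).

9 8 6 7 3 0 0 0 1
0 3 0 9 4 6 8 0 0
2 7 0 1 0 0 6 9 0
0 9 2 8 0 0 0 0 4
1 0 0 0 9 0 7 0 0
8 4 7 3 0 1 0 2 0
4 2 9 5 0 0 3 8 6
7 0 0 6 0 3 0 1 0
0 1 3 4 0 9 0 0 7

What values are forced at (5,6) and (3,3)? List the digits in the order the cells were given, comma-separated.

4,4

For (5,6):
  Consider where 4 can go in column 6.
  (1,6) is out (box 2 already has a 4).
  (3,6) is out (box 2 already has a 4).
  (4,6) is out (row 4 already has a 4).
  (7,6) is out (row 7 already has a 4).
  So the only cell in column 6 that can hold 4 is (5,6).
  So (5,6) = 4.
For (3,3):
  Consider where 4 can go in column 3.
  (2,3) is out (row 2 already has a 4).
  (5,3) is out (box 4 already has a 4).
  (8,3) is out (box 7 already has a 4).
  So the only cell in column 3 that can hold 4 is (3,3).
  So (3,3) = 4.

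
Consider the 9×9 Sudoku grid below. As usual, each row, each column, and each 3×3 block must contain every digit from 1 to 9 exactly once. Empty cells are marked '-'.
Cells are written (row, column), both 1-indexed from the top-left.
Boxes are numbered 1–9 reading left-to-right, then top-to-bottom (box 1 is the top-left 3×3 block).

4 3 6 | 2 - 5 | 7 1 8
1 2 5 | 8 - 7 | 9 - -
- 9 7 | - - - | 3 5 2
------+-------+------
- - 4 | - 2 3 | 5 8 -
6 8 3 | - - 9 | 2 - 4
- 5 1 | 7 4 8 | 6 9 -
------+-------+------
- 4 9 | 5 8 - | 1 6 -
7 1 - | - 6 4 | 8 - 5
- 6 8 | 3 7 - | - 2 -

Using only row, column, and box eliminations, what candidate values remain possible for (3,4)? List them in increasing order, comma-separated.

Row 3 already contains {2, 3, 5, 7, 9}.
Column 4 already contains {2, 3, 5, 7, 8}.
Its 3×3 block (box 2) already contains {2, 5, 7, 8}.
Removing those from 1–9 leaves {1, 4, 6} as the candidates for (3,4).

1,4,6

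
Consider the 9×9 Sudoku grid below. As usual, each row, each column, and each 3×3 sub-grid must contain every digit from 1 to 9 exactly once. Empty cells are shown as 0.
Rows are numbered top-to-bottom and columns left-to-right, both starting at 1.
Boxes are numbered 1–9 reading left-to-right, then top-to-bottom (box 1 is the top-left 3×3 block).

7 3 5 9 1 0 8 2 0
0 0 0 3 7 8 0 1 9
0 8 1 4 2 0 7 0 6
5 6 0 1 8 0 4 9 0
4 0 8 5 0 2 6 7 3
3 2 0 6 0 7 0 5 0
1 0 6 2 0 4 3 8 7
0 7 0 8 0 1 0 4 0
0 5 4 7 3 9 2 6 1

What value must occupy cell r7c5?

Row 7 already contains {1, 2, 3, 4, 6, 7, 8}.
Column 5 already contains {1, 2, 3, 7, 8}.
Its 3×3 block (box 8) already contains {1, 2, 3, 4, 7, 8, 9}.
The only value from 1–9 not eliminated is 5, so r7c5 = 5.

5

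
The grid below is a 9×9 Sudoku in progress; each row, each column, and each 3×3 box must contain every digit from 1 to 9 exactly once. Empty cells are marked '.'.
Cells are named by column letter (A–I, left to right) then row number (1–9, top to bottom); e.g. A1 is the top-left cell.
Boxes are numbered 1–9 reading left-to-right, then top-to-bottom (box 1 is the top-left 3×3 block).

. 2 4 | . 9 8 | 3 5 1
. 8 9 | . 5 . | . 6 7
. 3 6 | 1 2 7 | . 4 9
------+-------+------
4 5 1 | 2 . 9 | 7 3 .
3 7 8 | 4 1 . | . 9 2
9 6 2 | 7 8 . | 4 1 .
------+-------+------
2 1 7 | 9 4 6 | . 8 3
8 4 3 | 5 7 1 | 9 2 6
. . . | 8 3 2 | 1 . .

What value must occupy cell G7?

5

Row 7 already contains {1, 2, 3, 4, 6, 7, 8, 9}.
Column G already contains {1, 3, 4, 7, 9}.
Its 3×3 block (box 9) already contains {1, 2, 3, 6, 8, 9}.
The only value from 1–9 not eliminated is 5, so G7 = 5.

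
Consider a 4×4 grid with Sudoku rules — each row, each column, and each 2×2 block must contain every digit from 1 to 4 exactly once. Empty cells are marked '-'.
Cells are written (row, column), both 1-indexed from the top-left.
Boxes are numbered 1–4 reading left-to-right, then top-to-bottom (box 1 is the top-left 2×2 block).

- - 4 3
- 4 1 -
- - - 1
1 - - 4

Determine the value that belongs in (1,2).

1

Cell (1,2) itself could take any of {1, 2} by direct elimination.
Consider where 1 can go in column 2.
(3,2) is out (row 3 already has a 1).
(4,2) is out (row 4 already has a 1).
So the only cell in column 2 that can hold 1 is (1,2).
Therefore (1,2) = 1.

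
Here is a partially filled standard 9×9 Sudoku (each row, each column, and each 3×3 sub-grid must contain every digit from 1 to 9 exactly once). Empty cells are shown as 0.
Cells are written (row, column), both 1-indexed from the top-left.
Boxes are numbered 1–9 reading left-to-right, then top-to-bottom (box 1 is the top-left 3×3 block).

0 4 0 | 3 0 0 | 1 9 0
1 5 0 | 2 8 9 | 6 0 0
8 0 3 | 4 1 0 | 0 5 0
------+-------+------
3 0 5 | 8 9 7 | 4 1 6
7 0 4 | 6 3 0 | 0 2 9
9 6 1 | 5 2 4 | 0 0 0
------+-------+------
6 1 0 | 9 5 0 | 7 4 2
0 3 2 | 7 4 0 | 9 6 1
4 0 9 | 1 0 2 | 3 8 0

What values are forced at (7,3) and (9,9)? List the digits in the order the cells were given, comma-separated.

For (7,3):
  Row 7 already contains {1, 2, 4, 5, 6, 7, 9}.
  Column 3 already contains {1, 2, 3, 4, 5, 9}.
  Its 3×3 block (box 7) already contains {1, 2, 3, 4, 6, 9}.
  The only value from 1–9 not eliminated is 8, so (7,3) = 8.
For (9,9):
  Row 9 already contains {1, 2, 3, 4, 8, 9}.
  Column 9 already contains {1, 2, 6, 9}.
  Its 3×3 block (box 9) already contains {1, 2, 3, 4, 6, 7, 8, 9}.
  The only value from 1–9 not eliminated is 5, so (9,9) = 5.

8,5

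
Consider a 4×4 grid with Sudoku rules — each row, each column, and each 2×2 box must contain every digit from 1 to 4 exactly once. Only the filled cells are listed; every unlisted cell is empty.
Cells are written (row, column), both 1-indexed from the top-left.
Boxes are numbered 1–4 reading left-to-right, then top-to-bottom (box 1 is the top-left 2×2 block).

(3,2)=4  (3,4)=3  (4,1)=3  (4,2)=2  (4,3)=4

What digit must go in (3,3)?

Cell (3,3) itself could take any of {1, 2} by direct elimination.
Consider where 2 can go in box 4.
(4,4) is out (row 4 already has a 2).
So the only cell in box 4 that can hold 2 is (3,3).
Therefore (3,3) = 2.

2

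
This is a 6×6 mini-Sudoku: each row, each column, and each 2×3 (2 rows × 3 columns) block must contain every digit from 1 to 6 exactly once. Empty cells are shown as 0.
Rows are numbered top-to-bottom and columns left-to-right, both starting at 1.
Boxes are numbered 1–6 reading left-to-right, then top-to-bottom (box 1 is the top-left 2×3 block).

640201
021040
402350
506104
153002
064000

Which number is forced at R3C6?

Row 3 already contains {2, 3, 4, 5}.
Column 6 already contains {1, 2, 4}.
Its 2×3 block (box 4) already contains {1, 3, 4, 5}.
The only value from 1–6 not eliminated is 6, so R3C6 = 6.

6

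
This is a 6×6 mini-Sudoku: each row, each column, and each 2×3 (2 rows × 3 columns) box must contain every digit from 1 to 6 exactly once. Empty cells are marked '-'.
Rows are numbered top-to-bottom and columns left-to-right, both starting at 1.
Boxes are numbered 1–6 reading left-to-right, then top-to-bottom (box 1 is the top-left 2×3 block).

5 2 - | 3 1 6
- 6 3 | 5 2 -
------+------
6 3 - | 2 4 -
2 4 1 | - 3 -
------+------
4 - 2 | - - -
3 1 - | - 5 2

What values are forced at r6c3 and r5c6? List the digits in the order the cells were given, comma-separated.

For r6c3:
  Row 6 already contains {1, 2, 3, 5}.
  Column 3 already contains {1, 2, 3}.
  Its 2×3 block (box 5) already contains {1, 2, 3, 4}.
  The only value from 1–6 not eliminated is 6, so r6c3 = 6.
For r5c6:
  Consider where 3 can go in column 6.
  r2c6 is out (row 2 already has a 3).
  r3c6 is out (row 3 already has a 3).
  r4c6 is out (row 4 already has a 3).
  So the only cell in column 6 that can hold 3 is r5c6.
  So r5c6 = 3.

6,3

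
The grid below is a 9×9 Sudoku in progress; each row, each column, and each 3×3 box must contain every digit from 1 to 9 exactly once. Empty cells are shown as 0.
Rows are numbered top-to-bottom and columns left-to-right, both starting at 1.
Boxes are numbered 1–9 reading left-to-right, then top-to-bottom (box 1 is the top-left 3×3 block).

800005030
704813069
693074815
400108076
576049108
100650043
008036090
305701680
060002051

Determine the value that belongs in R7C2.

1

Cell R7C2 itself could take any of {1, 2, 4} by direct elimination.
Consider where 1 can go in box 7.
R7C1 is out (column 1 already has a 1).
R8C2 is out (row 8 already has a 1).
R9C1 is out (row 9 already has a 1).
R9C3 is out (row 9 already has a 1).
So the only cell in box 7 that can hold 1 is R7C2.
Therefore R7C2 = 1.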